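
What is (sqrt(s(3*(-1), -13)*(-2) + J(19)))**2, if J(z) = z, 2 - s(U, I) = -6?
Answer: 3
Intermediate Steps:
s(U, I) = 8 (s(U, I) = 2 - 1*(-6) = 2 + 6 = 8)
(sqrt(s(3*(-1), -13)*(-2) + J(19)))**2 = (sqrt(8*(-2) + 19))**2 = (sqrt(-16 + 19))**2 = (sqrt(3))**2 = 3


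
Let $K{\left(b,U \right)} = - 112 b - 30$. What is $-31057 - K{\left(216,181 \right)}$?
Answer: $-6835$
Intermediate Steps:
$K{\left(b,U \right)} = -30 - 112 b$
$-31057 - K{\left(216,181 \right)} = -31057 - \left(-30 - 24192\right) = -31057 - -24222 = -31057 + 24222 = -6835$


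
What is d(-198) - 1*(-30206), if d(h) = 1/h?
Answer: 5980787/198 ≈ 30206.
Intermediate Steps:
d(-198) - 1*(-30206) = 1/(-198) - 1*(-30206) = -1/198 + 30206 = 5980787/198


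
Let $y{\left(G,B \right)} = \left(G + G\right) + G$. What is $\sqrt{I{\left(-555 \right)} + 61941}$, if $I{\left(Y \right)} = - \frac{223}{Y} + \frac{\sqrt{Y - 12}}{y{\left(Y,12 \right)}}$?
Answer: $\frac{\sqrt{19079500290 - 1665 i \sqrt{7}}}{555} \approx 248.88 - 2.8731 \cdot 10^{-5} i$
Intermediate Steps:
$y{\left(G,B \right)} = 3 G$ ($y{\left(G,B \right)} = 2 G + G = 3 G$)
$I{\left(Y \right)} = - \frac{223}{Y} + \frac{\sqrt{-12 + Y}}{3 Y}$ ($I{\left(Y \right)} = - \frac{223}{Y} + \frac{\sqrt{Y - 12}}{3 Y} = - \frac{223}{Y} + \sqrt{-12 + Y} \frac{1}{3 Y} = - \frac{223}{Y} + \frac{\sqrt{-12 + Y}}{3 Y}$)
$\sqrt{I{\left(-555 \right)} + 61941} = \sqrt{\frac{-669 + \sqrt{-12 - 555}}{3 \left(-555\right)} + 61941} = \sqrt{\frac{1}{3} \left(- \frac{1}{555}\right) \left(-669 + \sqrt{-567}\right) + 61941} = \sqrt{\frac{1}{3} \left(- \frac{1}{555}\right) \left(-669 + 9 i \sqrt{7}\right) + 61941} = \sqrt{\left(\frac{223}{555} - \frac{i \sqrt{7}}{185}\right) + 61941} = \sqrt{\frac{34377478}{555} - \frac{i \sqrt{7}}{185}}$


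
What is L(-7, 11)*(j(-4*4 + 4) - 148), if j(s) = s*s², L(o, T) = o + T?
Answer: -7504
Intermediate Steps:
L(o, T) = T + o
j(s) = s³
L(-7, 11)*(j(-4*4 + 4) - 148) = (11 - 7)*((-4*4 + 4)³ - 148) = 4*((-16 + 4)³ - 148) = 4*((-12)³ - 148) = 4*(-1728 - 148) = 4*(-1876) = -7504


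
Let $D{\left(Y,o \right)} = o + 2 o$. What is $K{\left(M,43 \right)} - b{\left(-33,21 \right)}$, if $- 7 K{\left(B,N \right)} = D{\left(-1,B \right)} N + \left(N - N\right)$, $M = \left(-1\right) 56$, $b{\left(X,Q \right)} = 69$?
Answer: $963$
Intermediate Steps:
$M = -56$
$D{\left(Y,o \right)} = 3 o$
$K{\left(B,N \right)} = - \frac{3 B N}{7}$ ($K{\left(B,N \right)} = - \frac{3 B N + \left(N - N\right)}{7} = - \frac{3 B N + 0}{7} = - \frac{3 B N}{7}$)
$K{\left(M,43 \right)} - b{\left(-33,21 \right)} = \left(- \frac{3}{7}\right) \left(-56\right) 43 - 69 = 1032 - 69 = 963$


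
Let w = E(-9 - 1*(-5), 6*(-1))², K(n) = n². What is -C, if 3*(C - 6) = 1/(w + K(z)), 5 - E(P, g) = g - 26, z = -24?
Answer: -35011/5835 ≈ -6.0002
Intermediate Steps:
E(P, g) = 31 - g (E(P, g) = 5 - (g - 26) = 5 - (-26 + g) = 5 + (26 - g) = 31 - g)
w = 1369 (w = (31 - 6*(-1))² = (31 - 1*(-6))² = (31 + 6)² = 37² = 1369)
C = 35011/5835 (C = 6 + 1/(3*(1369 + (-24)²)) = 6 + 1/(3*(1369 + 576)) = 6 + (⅓)/1945 = 6 + (⅓)*(1/1945) = 6 + 1/5835 = 35011/5835 ≈ 6.0002)
-C = -1*35011/5835 = -35011/5835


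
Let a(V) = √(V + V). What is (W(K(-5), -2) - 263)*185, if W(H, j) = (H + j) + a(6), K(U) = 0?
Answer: -49025 + 370*√3 ≈ -48384.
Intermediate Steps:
a(V) = √2*√V (a(V) = √(2*V) = √2*√V)
W(H, j) = H + j + 2*√3 (W(H, j) = (H + j) + √2*√6 = (H + j) + 2*√3 = H + j + 2*√3)
(W(K(-5), -2) - 263)*185 = ((0 - 2 + 2*√3) - 263)*185 = ((-2 + 2*√3) - 263)*185 = (-265 + 2*√3)*185 = -49025 + 370*√3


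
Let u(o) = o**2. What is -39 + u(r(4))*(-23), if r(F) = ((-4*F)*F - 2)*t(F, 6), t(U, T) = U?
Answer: -1603047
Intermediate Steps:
r(F) = F*(-2 - 4*F**2) (r(F) = ((-4*F)*F - 2)*F = (-4*F**2 - 2)*F = (-2 - 4*F**2)*F = F*(-2 - 4*F**2))
-39 + u(r(4))*(-23) = -39 + (-4*4**3 - 2*4)**2*(-23) = -39 + (-4*64 - 8)**2*(-23) = -39 + (-256 - 8)**2*(-23) = -39 + (-264)**2*(-23) = -39 + 69696*(-23) = -39 - 1603008 = -1603047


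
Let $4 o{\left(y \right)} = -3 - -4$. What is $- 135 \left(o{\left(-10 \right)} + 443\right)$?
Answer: $- \frac{239355}{4} \approx -59839.0$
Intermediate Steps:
$o{\left(y \right)} = \frac{1}{4}$ ($o{\left(y \right)} = \frac{-3 - -4}{4} = \frac{-3 + 4}{4} = \frac{1}{4} \cdot 1 = \frac{1}{4}$)
$- 135 \left(o{\left(-10 \right)} + 443\right) = - 135 \left(\frac{1}{4} + 443\right) = \left(-135\right) \frac{1773}{4} = - \frac{239355}{4}$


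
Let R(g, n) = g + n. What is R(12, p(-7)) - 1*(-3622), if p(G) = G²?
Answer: 3683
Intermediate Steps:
R(12, p(-7)) - 1*(-3622) = (12 + (-7)²) - 1*(-3622) = (12 + 49) + 3622 = 61 + 3622 = 3683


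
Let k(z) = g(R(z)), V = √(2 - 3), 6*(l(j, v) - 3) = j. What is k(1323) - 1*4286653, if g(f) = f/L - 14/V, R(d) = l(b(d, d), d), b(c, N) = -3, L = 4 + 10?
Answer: -120026279/28 + 14*I ≈ -4.2867e+6 + 14.0*I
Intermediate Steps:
L = 14
l(j, v) = 3 + j/6
R(d) = 5/2 (R(d) = 3 + (⅙)*(-3) = 3 - ½ = 5/2)
V = I (V = √(-1) = I ≈ 1.0*I)
g(f) = 14*I + f/14 (g(f) = f/14 - 14*(-I) = f*(1/14) - (-14)*I = f/14 + 14*I = 14*I + f/14)
k(z) = 5/28 + 14*I (k(z) = 14*I + (1/14)*(5/2) = 14*I + 5/28 = 5/28 + 14*I)
k(1323) - 1*4286653 = (5/28 + 14*I) - 1*4286653 = (5/28 + 14*I) - 4286653 = -120026279/28 + 14*I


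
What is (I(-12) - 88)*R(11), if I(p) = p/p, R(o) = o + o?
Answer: -1914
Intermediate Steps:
R(o) = 2*o
I(p) = 1
(I(-12) - 88)*R(11) = (1 - 88)*(2*11) = -87*22 = -1914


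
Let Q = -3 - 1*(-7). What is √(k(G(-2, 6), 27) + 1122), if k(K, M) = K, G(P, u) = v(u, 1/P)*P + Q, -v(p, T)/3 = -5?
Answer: 2*√274 ≈ 33.106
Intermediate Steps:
v(p, T) = 15 (v(p, T) = -3*(-5) = 15)
Q = 4 (Q = -3 + 7 = 4)
G(P, u) = 4 + 15*P (G(P, u) = 15*P + 4 = 4 + 15*P)
√(k(G(-2, 6), 27) + 1122) = √((4 + 15*(-2)) + 1122) = √((4 - 30) + 1122) = √(-26 + 1122) = √1096 = 2*√274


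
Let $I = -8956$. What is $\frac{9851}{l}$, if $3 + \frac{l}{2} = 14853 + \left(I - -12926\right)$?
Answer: $\frac{9851}{37640} \approx 0.26172$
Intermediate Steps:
$l = 37640$ ($l = -6 + 2 \left(14853 - -3970\right) = -6 + 2 \left(14853 + \left(-8956 + 12926\right)\right) = -6 + 2 \left(14853 + 3970\right) = -6 + 2 \cdot 18823 = -6 + 37646 = 37640$)
$\frac{9851}{l} = \frac{9851}{37640}$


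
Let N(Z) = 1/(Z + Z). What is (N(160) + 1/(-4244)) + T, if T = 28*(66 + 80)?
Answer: 1387958741/339520 ≈ 4088.0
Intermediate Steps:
T = 4088 (T = 28*146 = 4088)
N(Z) = 1/(2*Z)
(N(160) + 1/(-4244)) + T = ((½)/160 + 1/(-4244)) + 4088 = ((½)*(1/160) - 1/4244) + 4088 = (1/320 - 1/4244) + 4088 = 981/339520 + 4088 = 1387958741/339520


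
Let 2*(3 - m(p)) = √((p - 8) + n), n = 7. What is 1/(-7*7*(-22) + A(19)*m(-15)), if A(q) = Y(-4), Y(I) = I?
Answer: 533/568210 - 2*I/284105 ≈ 0.00093803 - 7.0396e-6*I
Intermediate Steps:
A(q) = -4
m(p) = 3 - √(-1 + p)/2 (m(p) = 3 - √((p - 8) + 7)/2 = 3 - √((-8 + p) + 7)/2 = 3 - √(-1 + p)/2)
1/(-7*7*(-22) + A(19)*m(-15)) = 1/(-7*7*(-22) - 4*(3 - √(-1 - 15)/2)) = 1/(-49*(-22) - 4*(3 - 2*I)) = 1/(1078 - 4*(3 - 2*I)) = 1/(1078 + (-12 + 8*I)) = 1/(1066 + 8*I) = (1066 - 8*I)/1136420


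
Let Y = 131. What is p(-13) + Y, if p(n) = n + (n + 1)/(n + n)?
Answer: 1540/13 ≈ 118.46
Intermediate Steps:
p(n) = n + (1 + n)/(2*n) (p(n) = n + (1 + n)/((2*n)) = n + (1 + n)*(1/(2*n)) = n + (1 + n)/(2*n))
p(-13) + Y = (½ - 13 + (½)/(-13)) + 131 = (½ - 13 + (½)*(-1/13)) + 131 = (½ - 13 - 1/26) + 131 = -163/13 + 131 = 1540/13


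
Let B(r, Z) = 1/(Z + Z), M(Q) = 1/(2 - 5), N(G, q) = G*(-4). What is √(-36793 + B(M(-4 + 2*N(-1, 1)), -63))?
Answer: I*√64902866/42 ≈ 191.81*I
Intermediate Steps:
N(G, q) = -4*G
M(Q) = -⅓ (M(Q) = 1/(-3) = -⅓)
B(r, Z) = 1/(2*Z)
√(-36793 + B(M(-4 + 2*N(-1, 1)), -63)) = √(-36793 + (½)/(-63)) = √(-36793 + (½)*(-1/63)) = √(-36793 - 1/126) = √(-4635919/126) = I*√64902866/42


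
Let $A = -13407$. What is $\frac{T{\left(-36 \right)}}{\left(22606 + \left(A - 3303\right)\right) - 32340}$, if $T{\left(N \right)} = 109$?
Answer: $- \frac{109}{26444} \approx -0.0041219$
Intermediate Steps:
$\frac{T{\left(-36 \right)}}{\left(22606 + \left(A - 3303\right)\right) - 32340} = \frac{109}{\left(22606 - 16710\right) - 32340} = \frac{109}{5896 - 32340} = \frac{109}{-26444} = 109 \left(- \frac{1}{26444}\right) = - \frac{109}{26444}$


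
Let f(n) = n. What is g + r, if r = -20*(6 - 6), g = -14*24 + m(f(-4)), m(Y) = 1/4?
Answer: -1343/4 ≈ -335.75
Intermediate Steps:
m(Y) = ¼
g = -1343/4 (g = -14*24 + ¼ = -336 + ¼ = -1343/4 ≈ -335.75)
r = 0 (r = -20*0 = 0)
g + r = -1343/4 + 0 = -1343/4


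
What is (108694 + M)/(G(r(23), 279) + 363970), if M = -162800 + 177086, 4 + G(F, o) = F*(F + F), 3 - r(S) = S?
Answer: 61490/182383 ≈ 0.33715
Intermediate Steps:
r(S) = 3 - S
G(F, o) = -4 + 2*F² (G(F, o) = -4 + F*(F + F) = -4 + F*(2*F) = -4 + 2*F²)
M = 14286
(108694 + M)/(G(r(23), 279) + 363970) = (108694 + 14286)/((-4 + 2*(3 - 1*23)²) + 363970) = 122980/((-4 + 2*(3 - 23)²) + 363970) = 122980/((-4 + 2*(-20)²) + 363970) = 122980/((-4 + 2*400) + 363970) = 122980/((-4 + 800) + 363970) = 122980/(796 + 363970) = 122980/364766 = 122980*(1/364766) = 61490/182383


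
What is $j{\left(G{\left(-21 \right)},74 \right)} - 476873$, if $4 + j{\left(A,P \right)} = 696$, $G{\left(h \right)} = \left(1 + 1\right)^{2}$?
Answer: $-476181$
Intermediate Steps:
$G{\left(h \right)} = 4$ ($G{\left(h \right)} = 2^{2} = 4$)
$j{\left(A,P \right)} = 692$ ($j{\left(A,P \right)} = -4 + 696 = 692$)
$j{\left(G{\left(-21 \right)},74 \right)} - 476873 = 692 - 476873 = -476181$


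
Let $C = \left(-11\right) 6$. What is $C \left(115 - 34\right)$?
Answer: $-5346$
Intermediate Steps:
$C = -66$
$C \left(115 - 34\right) = - 66 \left(115 - 34\right) = \left(-66\right) 81 = -5346$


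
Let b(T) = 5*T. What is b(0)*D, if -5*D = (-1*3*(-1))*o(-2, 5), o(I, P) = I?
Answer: 0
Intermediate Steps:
D = 6/5 (D = --1*3*(-1)*(-2)/5 = -(-3*(-1))*(-2)/5 = -3*(-2)/5 = -⅕*(-6) = 6/5 ≈ 1.2000)
b(0)*D = (5*0)*(6/5) = 0*(6/5) = 0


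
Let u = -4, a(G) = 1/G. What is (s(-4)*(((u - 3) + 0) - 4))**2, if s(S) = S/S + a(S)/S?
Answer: 34969/256 ≈ 136.60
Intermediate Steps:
a(G) = 1/G
s(S) = 1 + S**(-2) (s(S) = S/S + 1/(S*S) = 1 + S**(-2))
(s(-4)*(((u - 3) + 0) - 4))**2 = ((1 + (-4)**(-2))*(((-4 - 3) + 0) - 4))**2 = ((1 + 1/16)*((-7 + 0) - 4))**2 = (17*(-7 - 4)/16)**2 = ((17/16)*(-11))**2 = (-187/16)**2 = 34969/256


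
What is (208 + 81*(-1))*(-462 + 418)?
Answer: -5588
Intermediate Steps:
(208 + 81*(-1))*(-462 + 418) = (208 - 81)*(-44) = 127*(-44) = -5588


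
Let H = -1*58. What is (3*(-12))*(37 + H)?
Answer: 756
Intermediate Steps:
H = -58
(3*(-12))*(37 + H) = (3*(-12))*(37 - 58) = -36*(-21) = 756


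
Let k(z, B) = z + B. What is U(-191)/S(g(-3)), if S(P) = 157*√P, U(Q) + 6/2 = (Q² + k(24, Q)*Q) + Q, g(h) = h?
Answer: -22728*I*√3/157 ≈ -250.74*I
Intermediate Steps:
k(z, B) = B + z
U(Q) = -3 + Q + Q² + Q*(24 + Q) (U(Q) = -3 + ((Q² + (Q + 24)*Q) + Q) = -3 + ((Q² + (24 + Q)*Q) + Q) = -3 + ((Q² + Q*(24 + Q)) + Q) = -3 + (Q + Q² + Q*(24 + Q)) = -3 + Q + Q² + Q*(24 + Q))
U(-191)/S(g(-3)) = (-3 + 2*(-191)² + 25*(-191))/((157*√(-3))) = (-3 + 2*36481 - 4775)/((157*(I*√3))) = (-3 + 72962 - 4775)/((157*I*√3)) = 68184*(-I*√3/471) = -22728*I*√3/157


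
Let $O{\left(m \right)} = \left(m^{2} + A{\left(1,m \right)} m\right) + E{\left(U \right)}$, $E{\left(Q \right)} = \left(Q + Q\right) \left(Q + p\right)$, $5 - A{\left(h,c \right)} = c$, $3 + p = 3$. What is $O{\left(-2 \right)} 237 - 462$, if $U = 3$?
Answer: $1434$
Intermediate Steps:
$p = 0$ ($p = -3 + 3 = 0$)
$A{\left(h,c \right)} = 5 - c$
$E{\left(Q \right)} = 2 Q^{2}$ ($E{\left(Q \right)} = \left(Q + Q\right) \left(Q + 0\right) = 2 Q Q = 2 Q^{2}$)
$O{\left(m \right)} = 18 + m^{2} + m \left(5 - m\right)$ ($O{\left(m \right)} = \left(m^{2} + \left(5 - m\right) m\right) + 2 \cdot 3^{2} = \left(m^{2} + m \left(5 - m\right)\right) + 2 \cdot 9 = \left(m^{2} + m \left(5 - m\right)\right) + 18 = 18 + m^{2} + m \left(5 - m\right)$)
$O{\left(-2 \right)} 237 - 462 = \left(18 + 5 \left(-2\right)\right) 237 - 462 = \left(18 - 10\right) 237 - 462 = 8 \cdot 237 - 462 = 1896 - 462 = 1434$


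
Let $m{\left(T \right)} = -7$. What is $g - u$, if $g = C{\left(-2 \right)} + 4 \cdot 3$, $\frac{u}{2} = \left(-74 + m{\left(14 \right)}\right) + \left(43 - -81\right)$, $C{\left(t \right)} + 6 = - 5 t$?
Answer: $-70$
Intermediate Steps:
$C{\left(t \right)} = -6 - 5 t$
$u = 86$ ($u = 2 \left(\left(-74 - 7\right) + \left(43 - -81\right)\right) = 2 \left(-81 + \left(43 + 81\right)\right) = 2 \left(-81 + 124\right) = 2 \cdot 43 = 86$)
$g = 16$ ($g = \left(-6 - -10\right) + 4 \cdot 3 = \left(-6 + 10\right) + 12 = 4 + 12 = 16$)
$g - u = 16 - 86 = -70$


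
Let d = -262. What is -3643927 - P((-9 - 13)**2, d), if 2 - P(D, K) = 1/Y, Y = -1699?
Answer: -6191035372/1699 ≈ -3.6439e+6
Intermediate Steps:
P(D, K) = 3399/1699 (P(D, K) = 2 - 1/(-1699) = 2 - 1*(-1/1699) = 2 + 1/1699 = 3399/1699)
-3643927 - P((-9 - 13)**2, d) = -3643927 - 1*3399/1699 = -3643927 - 3399/1699 = -6191035372/1699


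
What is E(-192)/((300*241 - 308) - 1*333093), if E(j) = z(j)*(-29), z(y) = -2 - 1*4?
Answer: -174/261101 ≈ -0.00066641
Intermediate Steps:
z(y) = -6 (z(y) = -2 - 4 = -6)
E(j) = 174 (E(j) = -6*(-29) = 174)
E(-192)/((300*241 - 308) - 1*333093) = 174/((300*241 - 308) - 1*333093) = 174/((72300 - 308) - 333093) = 174/(71992 - 333093) = 174/(-261101) = 174*(-1/261101) = -174/261101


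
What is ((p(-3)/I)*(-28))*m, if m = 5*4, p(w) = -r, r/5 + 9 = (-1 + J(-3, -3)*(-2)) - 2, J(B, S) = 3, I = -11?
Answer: 50400/11 ≈ 4581.8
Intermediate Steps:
r = -90 (r = -45 + 5*((-1 + 3*(-2)) - 2) = -45 + 5*((-1 - 6) - 2) = -45 + 5*(-7 - 2) = -45 + 5*(-9) = -45 - 45 = -90)
p(w) = 90 (p(w) = -1*(-90) = 90)
m = 20
((p(-3)/I)*(-28))*m = ((90/(-11))*(-28))*20 = ((90*(-1/11))*(-28))*20 = -90/11*(-28)*20 = (2520/11)*20 = 50400/11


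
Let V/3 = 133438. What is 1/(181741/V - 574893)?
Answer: -400314/230137534661 ≈ -1.7395e-6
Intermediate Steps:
V = 400314 (V = 3*133438 = 400314)
1/(181741/V - 574893) = 1/(181741/400314 - 574893) = 1/(-230137534661/400314) = -400314/230137534661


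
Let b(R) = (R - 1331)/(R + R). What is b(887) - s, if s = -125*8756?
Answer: 970821278/887 ≈ 1.0945e+6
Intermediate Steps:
b(R) = (-1331 + R)/(2*R) (b(R) = (-1331 + R)/((2*R)) = (-1331 + R)*(1/(2*R)) = (-1331 + R)/(2*R))
s = -1094500
b(887) - s = (½)*(-1331 + 887)/887 - 1*(-1094500) = (½)*(1/887)*(-444) + 1094500 = -222/887 + 1094500 = 970821278/887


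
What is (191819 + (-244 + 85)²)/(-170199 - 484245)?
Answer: -54275/163611 ≈ -0.33173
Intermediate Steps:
(191819 + (-244 + 85)²)/(-170199 - 484245) = (191819 + (-159)²)/(-654444) = (191819 + 25281)*(-1/654444) = 217100*(-1/654444) = -54275/163611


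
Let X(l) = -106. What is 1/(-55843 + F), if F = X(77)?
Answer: -1/55949 ≈ -1.7873e-5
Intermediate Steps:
F = -106
1/(-55843 + F) = 1/(-55843 - 106) = 1/(-55949) = -1/55949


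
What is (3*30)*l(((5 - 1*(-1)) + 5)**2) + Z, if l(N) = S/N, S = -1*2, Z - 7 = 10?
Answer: 1877/121 ≈ 15.512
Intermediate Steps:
Z = 17 (Z = 7 + 10 = 17)
S = -2
l(N) = -2/N
(3*30)*l(((5 - 1*(-1)) + 5)**2) + Z = (3*30)*(-2/((5 - 1*(-1)) + 5)**2) + 17 = 90*(-2/((5 + 1) + 5)**2) + 17 = 90*(-2/(6 + 5)**2) + 17 = 90*(-2/(11**2)) + 17 = 90*(-2/121) + 17 = -180/121 + 17 = 1877/121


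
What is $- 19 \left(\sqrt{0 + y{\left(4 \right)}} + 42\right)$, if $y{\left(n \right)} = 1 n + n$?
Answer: $-798 - 38 \sqrt{2} \approx -851.74$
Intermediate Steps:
$y{\left(n \right)} = 2 n$ ($y{\left(n \right)} = n + n = 2 n$)
$- 19 \left(\sqrt{0 + y{\left(4 \right)}} + 42\right) = - 19 \left(\sqrt{0 + 2 \cdot 4} + 42\right) = - 19 \left(\sqrt{0 + 8} + 42\right) = - 19 \left(\sqrt{8} + 42\right) = - 19 \left(2 \sqrt{2} + 42\right) = - 19 \left(42 + 2 \sqrt{2}\right) = -798 - 38 \sqrt{2}$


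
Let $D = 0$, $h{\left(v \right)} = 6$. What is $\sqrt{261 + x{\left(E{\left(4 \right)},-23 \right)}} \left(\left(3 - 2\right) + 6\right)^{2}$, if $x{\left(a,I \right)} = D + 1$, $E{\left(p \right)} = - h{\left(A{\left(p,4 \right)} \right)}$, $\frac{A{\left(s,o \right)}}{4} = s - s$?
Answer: $49 \sqrt{262} \approx 793.13$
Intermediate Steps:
$A{\left(s,o \right)} = 0$ ($A{\left(s,o \right)} = 4 \left(s - s\right) = 4 \cdot 0 = 0$)
$E{\left(p \right)} = -6$ ($E{\left(p \right)} = \left(-1\right) 6 = -6$)
$x{\left(a,I \right)} = 1$ ($x{\left(a,I \right)} = 0 + 1 = 1$)
$\sqrt{261 + x{\left(E{\left(4 \right)},-23 \right)}} \left(\left(3 - 2\right) + 6\right)^{2} = \sqrt{261 + 1} \left(\left(3 - 2\right) + 6\right)^{2} = \sqrt{262} \left(\left(3 - 2\right) + 6\right)^{2} = \sqrt{262} \left(1 + 6\right)^{2} = \sqrt{262} \cdot 7^{2} = \sqrt{262} \cdot 49 = 49 \sqrt{262}$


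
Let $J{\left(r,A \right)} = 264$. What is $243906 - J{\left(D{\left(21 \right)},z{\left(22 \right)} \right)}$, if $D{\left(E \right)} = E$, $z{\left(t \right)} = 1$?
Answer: $243642$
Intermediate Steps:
$243906 - J{\left(D{\left(21 \right)},z{\left(22 \right)} \right)} = 243906 - 264 = 243642$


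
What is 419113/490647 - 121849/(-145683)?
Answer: 40280828494/23826308967 ≈ 1.6906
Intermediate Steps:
419113/490647 - 121849/(-145683) = 419113*(1/490647) - 121849*(-1/145683) = 419113/490647 + 121849/145683 = 40280828494/23826308967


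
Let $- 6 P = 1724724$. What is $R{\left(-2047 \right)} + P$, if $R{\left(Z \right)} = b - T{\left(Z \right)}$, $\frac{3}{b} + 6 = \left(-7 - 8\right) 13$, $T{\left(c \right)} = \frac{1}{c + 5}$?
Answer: $- \frac{39327733531}{136814} \approx -2.8745 \cdot 10^{5}$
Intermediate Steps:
$T{\left(c \right)} = \frac{1}{5 + c}$
$b = - \frac{1}{67}$ ($b = \frac{3}{-6 + \left(-7 - 8\right) 13} = \frac{3}{-6 - 195} = \frac{3}{-201} = 3 \left(- \frac{1}{201}\right) = - \frac{1}{67} \approx -0.014925$)
$R{\left(Z \right)} = - \frac{1}{67} - \frac{1}{5 + Z}$
$P = -287454$ ($P = \left(- \frac{1}{6}\right) 1724724 = -287454$)
$R{\left(-2047 \right)} + P = \frac{-72 - -2047}{67 \left(5 - 2047\right)} - 287454 = \frac{-72 + 2047}{67 \left(-2042\right)} - 287454 = \frac{1}{67} \left(- \frac{1}{2042}\right) 1975 - 287454 = - \frac{1975}{136814} - 287454 = - \frac{39327733531}{136814}$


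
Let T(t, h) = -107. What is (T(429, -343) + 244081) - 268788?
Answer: -24814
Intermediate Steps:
(T(429, -343) + 244081) - 268788 = (-107 + 244081) - 268788 = 243974 - 268788 = -24814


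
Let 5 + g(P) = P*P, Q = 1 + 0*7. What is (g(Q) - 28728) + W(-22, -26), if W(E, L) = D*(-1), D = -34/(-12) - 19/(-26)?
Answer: -1120687/39 ≈ -28736.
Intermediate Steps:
D = 139/39 (D = -34*(-1/12) - 19*(-1/26) = 17/6 + 19/26 = 139/39 ≈ 3.5641)
Q = 1 (Q = 1 + 0 = 1)
W(E, L) = -139/39 (W(E, L) = (139/39)*(-1) = -139/39)
g(P) = -5 + P² (g(P) = -5 + P*P = -5 + P²)
(g(Q) - 28728) + W(-22, -26) = ((-5 + 1²) - 28728) - 139/39 = ((-5 + 1) - 28728) - 139/39 = (-4 - 28728) - 139/39 = -28732 - 139/39 = -1120687/39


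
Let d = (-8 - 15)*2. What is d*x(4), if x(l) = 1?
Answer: -46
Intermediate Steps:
d = -46 (d = -23*2 = -46)
d*x(4) = -46*1 = -46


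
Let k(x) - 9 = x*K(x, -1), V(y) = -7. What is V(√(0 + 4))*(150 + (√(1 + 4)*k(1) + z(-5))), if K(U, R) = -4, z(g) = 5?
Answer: -1085 - 35*√5 ≈ -1163.3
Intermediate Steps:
k(x) = 9 - 4*x (k(x) = 9 + x*(-4) = 9 - 4*x)
V(√(0 + 4))*(150 + (√(1 + 4)*k(1) + z(-5))) = -7*(150 + (√(1 + 4)*(9 - 4*1) + 5)) = -7*(150 + (√5*(9 - 4) + 5)) = -7*(150 + (√5*5 + 5)) = -7*(150 + (5*√5 + 5)) = -7*(150 + (5 + 5*√5)) = -7*(155 + 5*√5) = -1085 - 35*√5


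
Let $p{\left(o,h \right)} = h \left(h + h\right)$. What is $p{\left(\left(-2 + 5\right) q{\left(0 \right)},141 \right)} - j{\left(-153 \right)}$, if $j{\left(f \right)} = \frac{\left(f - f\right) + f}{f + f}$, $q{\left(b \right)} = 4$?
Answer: $\frac{79523}{2} \approx 39762.0$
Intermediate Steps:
$j{\left(f \right)} = \frac{1}{2}$ ($j{\left(f \right)} = \frac{0 + f}{2 f} = f \frac{1}{2 f} = \frac{1}{2}$)
$p{\left(o,h \right)} = 2 h^{2}$ ($p{\left(o,h \right)} = h 2 h = 2 h^{2}$)
$p{\left(\left(-2 + 5\right) q{\left(0 \right)},141 \right)} - j{\left(-153 \right)} = 2 \cdot 141^{2} - \frac{1}{2} = 2 \cdot 19881 - \frac{1}{2} = 39762 - \frac{1}{2} = \frac{79523}{2}$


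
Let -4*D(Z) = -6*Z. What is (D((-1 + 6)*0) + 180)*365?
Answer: 65700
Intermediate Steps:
D(Z) = 3*Z/2 (D(Z) = -(-3)*Z/2 = 3*Z/2)
(D((-1 + 6)*0) + 180)*365 = (3*((-1 + 6)*0)/2 + 180)*365 = (3*(5*0)/2 + 180)*365 = ((3/2)*0 + 180)*365 = (0 + 180)*365 = 180*365 = 65700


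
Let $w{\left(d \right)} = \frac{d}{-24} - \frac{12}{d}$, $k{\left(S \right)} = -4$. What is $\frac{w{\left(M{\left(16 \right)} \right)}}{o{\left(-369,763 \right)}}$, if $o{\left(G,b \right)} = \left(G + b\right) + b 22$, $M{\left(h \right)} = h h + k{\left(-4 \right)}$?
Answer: $- \frac{443}{721560} \approx -0.00061395$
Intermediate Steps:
$M{\left(h \right)} = -4 + h^{2}$ ($M{\left(h \right)} = h h - 4 = h^{2} - 4 = -4 + h^{2}$)
$w{\left(d \right)} = - \frac{12}{d} - \frac{d}{24}$ ($w{\left(d \right)} = d \left(- \frac{1}{24}\right) - \frac{12}{d} = - \frac{d}{24} - \frac{12}{d} = - \frac{12}{d} - \frac{d}{24}$)
$o{\left(G,b \right)} = G + 23 b$ ($o{\left(G,b \right)} = \left(G + b\right) + 22 b = G + 23 b$)
$\frac{w{\left(M{\left(16 \right)} \right)}}{o{\left(-369,763 \right)}} = \frac{- \frac{12}{-4 + 16^{2}} - \frac{-4 + 16^{2}}{24}}{-369 + 23 \cdot 763} = \frac{- \frac{12}{-4 + 256} - \frac{-4 + 256}{24}}{-369 + 17549} = \frac{- \frac{12}{252} - \frac{21}{2}}{17180} = \left(\left(-12\right) \frac{1}{252} - \frac{21}{2}\right) \frac{1}{17180} = \left(- \frac{1}{21} - \frac{21}{2}\right) \frac{1}{17180} = \left(- \frac{443}{42}\right) \frac{1}{17180} = - \frac{443}{721560}$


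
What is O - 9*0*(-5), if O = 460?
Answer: 460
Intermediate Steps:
O - 9*0*(-5) = 460 - 9*0*(-5) = 460 - 0*(-5) = 460 - 1*0 = 460 + 0 = 460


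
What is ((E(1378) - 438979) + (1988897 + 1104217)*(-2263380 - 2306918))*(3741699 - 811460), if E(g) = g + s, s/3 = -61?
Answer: -41423186387971695684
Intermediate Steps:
s = -183 (s = 3*(-61) = -183)
E(g) = -183 + g (E(g) = g - 183 = -183 + g)
((E(1378) - 438979) + (1988897 + 1104217)*(-2263380 - 2306918))*(3741699 - 811460) = (((-183 + 1378) - 438979) + (1988897 + 1104217)*(-2263380 - 2306918))*(3741699 - 811460) = ((1195 - 438979) + 3093114*(-4570298))*2930239 = (-437784 - 14136452727972)*2930239 = -14136453165756*2930239 = -41423186387971695684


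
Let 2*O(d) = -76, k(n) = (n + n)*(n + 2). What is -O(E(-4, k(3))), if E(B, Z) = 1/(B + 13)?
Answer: 38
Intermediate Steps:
k(n) = 2*n*(2 + n) (k(n) = (2*n)*(2 + n) = 2*n*(2 + n))
E(B, Z) = 1/(13 + B)
O(d) = -38 (O(d) = (½)*(-76) = -38)
-O(E(-4, k(3))) = -1*(-38) = 38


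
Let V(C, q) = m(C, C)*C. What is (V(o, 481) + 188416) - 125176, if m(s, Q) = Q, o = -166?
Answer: 90796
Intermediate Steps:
V(C, q) = C² (V(C, q) = C*C = C²)
(V(o, 481) + 188416) - 125176 = ((-166)² + 188416) - 125176 = (27556 + 188416) - 125176 = 215972 - 125176 = 90796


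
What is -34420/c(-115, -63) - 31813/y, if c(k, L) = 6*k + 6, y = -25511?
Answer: 224962178/4362381 ≈ 51.569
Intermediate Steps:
c(k, L) = 6 + 6*k
-34420/c(-115, -63) - 31813/y = -34420/(6 + 6*(-115)) - 31813/(-25511) = -34420/(6 - 690) - 31813*(-1/25511) = -34420/(-684) + 31813/25511 = -34420*(-1/684) + 31813/25511 = 8605/171 + 31813/25511 = 224962178/4362381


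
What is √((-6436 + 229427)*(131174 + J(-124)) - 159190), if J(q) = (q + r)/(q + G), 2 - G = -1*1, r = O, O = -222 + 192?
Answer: √3539340272138/11 ≈ 1.7103e+5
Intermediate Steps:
O = -30
r = -30
G = 3 (G = 2 - (-1) = 2 - 1*(-1) = 2 + 1 = 3)
J(q) = (-30 + q)/(3 + q) (J(q) = (q - 30)/(q + 3) = (-30 + q)/(3 + q))
√((-6436 + 229427)*(131174 + J(-124)) - 159190) = √((-6436 + 229427)*(131174 + (-30 - 124)/(3 - 124)) - 159190) = √(222991*(131174 - 154/(-121)) - 159190) = √(222991*(131174 - 1/121*(-154)) - 159190) = √(222991*(131174 + 14/11) - 159190) = √(222991*(1442928/11) - 159190) = √(321759957648/11 - 159190) = √(321758206558/11) = √3539340272138/11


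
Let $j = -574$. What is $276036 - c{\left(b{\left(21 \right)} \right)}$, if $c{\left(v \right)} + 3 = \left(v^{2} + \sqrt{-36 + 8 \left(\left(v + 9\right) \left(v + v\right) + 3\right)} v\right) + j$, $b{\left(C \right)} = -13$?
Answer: $276444 + 26 \sqrt{205} \approx 2.7682 \cdot 10^{5}$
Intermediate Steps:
$c{\left(v \right)} = -577 + v^{2} + v \sqrt{-12 + 16 v \left(9 + v\right)}$ ($c{\left(v \right)} = -3 - \left(574 - v^{2} - \sqrt{-36 + 8 \left(\left(v + 9\right) \left(v + v\right) + 3\right)} v\right) = -3 - \left(574 - v^{2} - \sqrt{-36 + 8 \left(\left(9 + v\right) 2 v + 3\right)} v\right) = -3 - \left(574 - v^{2} - \sqrt{-36 + 8 \left(2 v \left(9 + v\right) + 3\right)} v\right) = -3 - \left(574 - v^{2} - \sqrt{-36 + 8 \left(3 + 2 v \left(9 + v\right)\right)} v\right) = -3 - \left(574 - v^{2} - \sqrt{-36 + \left(24 + 16 v \left(9 + v\right)\right)} v\right) = -3 - \left(574 - v^{2} - \sqrt{-12 + 16 v \left(9 + v\right)} v\right) = -3 - \left(574 - v^{2} - v \sqrt{-12 + 16 v \left(9 + v\right)}\right) = -3 + \left(-574 + v^{2} + v \sqrt{-12 + 16 v \left(9 + v\right)}\right) = -577 + v^{2} + v \sqrt{-12 + 16 v \left(9 + v\right)}$)
$276036 - c{\left(b{\left(21 \right)} \right)} = 276036 - \left(-577 + \left(-13\right)^{2} + 2 \left(-13\right) \sqrt{-3 + 4 \left(-13\right)^{2} + 36 \left(-13\right)}\right) = 276036 - \left(-577 + 169 + 2 \left(-13\right) \sqrt{-3 + 4 \cdot 169 - 468}\right) = 276036 - \left(-577 + 169 + 2 \left(-13\right) \sqrt{-3 + 676 - 468}\right) = 276036 - \left(-577 + 169 + 2 \left(-13\right) \sqrt{205}\right) = 276036 - \left(-577 + 169 - 26 \sqrt{205}\right) = 276036 - \left(-408 - 26 \sqrt{205}\right) = 276036 + \left(408 + 26 \sqrt{205}\right) = 276444 + 26 \sqrt{205}$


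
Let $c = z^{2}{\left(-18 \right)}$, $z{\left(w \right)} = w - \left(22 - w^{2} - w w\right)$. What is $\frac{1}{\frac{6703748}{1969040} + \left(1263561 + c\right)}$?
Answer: $\frac{492260}{803973014437} \approx 6.1228 \cdot 10^{-7}$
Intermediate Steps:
$z{\left(w \right)} = -22 + w + 2 w^{2}$ ($z{\left(w \right)} = w + \left(\left(w^{2} + w^{2}\right) - 22\right) = w + \left(2 w^{2} - 22\right) = w + \left(-22 + 2 w^{2}\right) = -22 + w + 2 w^{2}$)
$c = 369664$ ($c = \left(-22 - 18 + 2 \left(-18\right)^{2}\right)^{2} = \left(-22 - 18 + 2 \cdot 324\right)^{2} = \left(-22 - 18 + 648\right)^{2} = 608^{2} = 369664$)
$\frac{1}{\frac{6703748}{1969040} + \left(1263561 + c\right)} = \frac{1}{\frac{6703748}{1969040} + \left(1263561 + 369664\right)} = \frac{1}{6703748 \cdot \frac{1}{1969040} + 1633225} = \frac{1}{\frac{1675937}{492260} + 1633225} = \frac{1}{\frac{803973014437}{492260}} = \frac{492260}{803973014437}$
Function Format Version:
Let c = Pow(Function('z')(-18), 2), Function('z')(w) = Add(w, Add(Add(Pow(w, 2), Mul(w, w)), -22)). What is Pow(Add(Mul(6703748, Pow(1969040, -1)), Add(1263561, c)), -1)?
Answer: Rational(492260, 803973014437) ≈ 6.1228e-7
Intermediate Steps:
Function('z')(w) = Add(-22, w, Mul(2, Pow(w, 2))) (Function('z')(w) = Add(w, Add(Add(Pow(w, 2), Pow(w, 2)), -22)) = Add(w, Add(Mul(2, Pow(w, 2)), -22)) = Add(w, Add(-22, Mul(2, Pow(w, 2)))) = Add(-22, w, Mul(2, Pow(w, 2))))
c = 369664 (c = Pow(Add(-22, -18, Mul(2, Pow(-18, 2))), 2) = Pow(Add(-22, -18, Mul(2, 324)), 2) = Pow(Add(-22, -18, 648), 2) = Pow(608, 2) = 369664)
Pow(Add(Mul(6703748, Pow(1969040, -1)), Add(1263561, c)), -1) = Pow(Add(Mul(6703748, Pow(1969040, -1)), Add(1263561, 369664)), -1) = Pow(Add(Mul(6703748, Rational(1, 1969040)), 1633225), -1) = Pow(Add(Rational(1675937, 492260), 1633225), -1) = Pow(Rational(803973014437, 492260), -1) = Rational(492260, 803973014437)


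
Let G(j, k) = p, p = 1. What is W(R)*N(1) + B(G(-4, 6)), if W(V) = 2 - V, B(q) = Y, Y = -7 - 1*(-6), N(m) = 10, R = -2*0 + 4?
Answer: -21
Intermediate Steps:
R = 4 (R = 0 + 4 = 4)
G(j, k) = 1
Y = -1 (Y = -7 + 6 = -1)
B(q) = -1
W(R)*N(1) + B(G(-4, 6)) = (2 - 1*4)*10 - 1 = (2 - 4)*10 - 1 = -2*10 - 1 = -20 - 1 = -21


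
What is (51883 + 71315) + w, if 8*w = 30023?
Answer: 1015607/8 ≈ 1.2695e+5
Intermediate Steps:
w = 30023/8 (w = (1/8)*30023 = 30023/8 ≈ 3752.9)
(51883 + 71315) + w = (51883 + 71315) + 30023/8 = 123198 + 30023/8 = 1015607/8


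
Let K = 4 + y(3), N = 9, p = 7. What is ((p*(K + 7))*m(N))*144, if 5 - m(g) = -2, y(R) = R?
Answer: 98784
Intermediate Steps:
m(g) = 7 (m(g) = 5 - 1*(-2) = 5 + 2 = 7)
K = 7 (K = 4 + 3 = 7)
((p*(K + 7))*m(N))*144 = ((7*(7 + 7))*7)*144 = ((7*14)*7)*144 = (98*7)*144 = 686*144 = 98784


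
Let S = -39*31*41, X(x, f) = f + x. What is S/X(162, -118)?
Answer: -49569/44 ≈ -1126.6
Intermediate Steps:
S = -49569 (S = -1209*41 = -49569)
S/X(162, -118) = -49569/(-118 + 162) = -49569/44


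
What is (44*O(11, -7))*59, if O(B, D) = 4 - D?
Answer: 28556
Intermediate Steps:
(44*O(11, -7))*59 = (44*(4 - 1*(-7)))*59 = (44*(4 + 7))*59 = (44*11)*59 = 484*59 = 28556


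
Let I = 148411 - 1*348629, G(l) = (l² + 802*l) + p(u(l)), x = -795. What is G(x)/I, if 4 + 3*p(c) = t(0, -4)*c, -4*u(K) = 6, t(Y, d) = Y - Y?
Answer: 16699/600654 ≈ 0.027801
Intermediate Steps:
t(Y, d) = 0
u(K) = -3/2 (u(K) = -¼*6 = -3/2)
p(c) = -4/3 (p(c) = -4/3 + (0*c)/3 = -4/3 + (⅓)*0 = -4/3 + 0 = -4/3)
G(l) = -4/3 + l² + 802*l (G(l) = (l² + 802*l) - 4/3 = -4/3 + l² + 802*l)
I = -200218 (I = 148411 - 348629 = -200218)
G(x)/I = (-4/3 + (-795)² + 802*(-795))/(-200218) = (-4/3 + 632025 - 637590)*(-1/200218) = -16699/3*(-1/200218) = 16699/600654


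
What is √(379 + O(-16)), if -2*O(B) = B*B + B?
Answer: √259 ≈ 16.093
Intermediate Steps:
O(B) = -B/2 - B²/2 (O(B) = -(B*B + B)/2 = -(B² + B)/2 = -(B + B²)/2 = -B/2 - B²/2)
√(379 + O(-16)) = √(379 - ½*(-16)*(1 - 16)) = √(379 - ½*(-16)*(-15)) = √(379 - 120) = √259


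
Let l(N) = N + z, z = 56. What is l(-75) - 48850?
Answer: -48869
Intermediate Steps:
l(N) = 56 + N (l(N) = N + 56 = 56 + N)
l(-75) - 48850 = (56 - 75) - 48850 = -19 - 48850 = -48869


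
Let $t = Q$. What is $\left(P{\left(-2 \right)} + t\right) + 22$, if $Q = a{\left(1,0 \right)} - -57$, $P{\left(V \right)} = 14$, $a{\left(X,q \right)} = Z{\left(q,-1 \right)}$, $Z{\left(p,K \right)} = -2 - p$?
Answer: $91$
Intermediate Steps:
$a{\left(X,q \right)} = -2 - q$
$Q = 55$ ($Q = \left(-2 - 0\right) - -57 = \left(-2 + 0\right) + 57 = -2 + 57 = 55$)
$t = 55$
$\left(P{\left(-2 \right)} + t\right) + 22 = \left(14 + 55\right) + 22 = 69 + 22 = 91$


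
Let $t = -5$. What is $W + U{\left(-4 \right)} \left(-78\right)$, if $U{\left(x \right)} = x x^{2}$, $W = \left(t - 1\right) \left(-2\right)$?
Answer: $5004$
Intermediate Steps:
$W = 12$ ($W = \left(-5 - 1\right) \left(-2\right) = \left(-6\right) \left(-2\right) = 12$)
$U{\left(x \right)} = x^{3}$
$W + U{\left(-4 \right)} \left(-78\right) = 12 + \left(-4\right)^{3} \left(-78\right) = 12 - -4992 = 12 + 4992 = 5004$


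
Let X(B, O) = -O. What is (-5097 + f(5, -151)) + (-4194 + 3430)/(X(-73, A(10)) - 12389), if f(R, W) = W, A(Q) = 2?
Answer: -65027204/12391 ≈ -5247.9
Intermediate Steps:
(-5097 + f(5, -151)) + (-4194 + 3430)/(X(-73, A(10)) - 12389) = (-5097 - 151) + (-4194 + 3430)/(-1*2 - 12389) = -5248 - 764/(-2 - 12389) = -5248 - 764/(-12391) = -5248 - 764*(-1/12391) = -5248 + 764/12391 = -65027204/12391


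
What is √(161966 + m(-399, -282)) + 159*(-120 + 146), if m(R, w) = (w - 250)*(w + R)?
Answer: 4134 + √524258 ≈ 4858.1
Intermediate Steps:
m(R, w) = (-250 + w)*(R + w)
√(161966 + m(-399, -282)) + 159*(-120 + 146) = √(161966 + ((-282)² - 250*(-399) - 250*(-282) - 399*(-282))) + 159*(-120 + 146) = √(161966 + (79524 + 99750 + 70500 + 112518)) + 159*26 = √(161966 + 362292) + 4134 = √524258 + 4134 = 4134 + √524258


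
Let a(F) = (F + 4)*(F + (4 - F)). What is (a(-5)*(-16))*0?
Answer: 0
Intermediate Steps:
a(F) = 16 + 4*F (a(F) = (4 + F)*4 = 16 + 4*F)
(a(-5)*(-16))*0 = ((16 + 4*(-5))*(-16))*0 = ((16 - 20)*(-16))*0 = -4*(-16)*0 = 64*0 = 0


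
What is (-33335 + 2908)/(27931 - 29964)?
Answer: 30427/2033 ≈ 14.967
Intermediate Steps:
(-33335 + 2908)/(27931 - 29964) = -30427/(-2033) = -30427*(-1/2033) = 30427/2033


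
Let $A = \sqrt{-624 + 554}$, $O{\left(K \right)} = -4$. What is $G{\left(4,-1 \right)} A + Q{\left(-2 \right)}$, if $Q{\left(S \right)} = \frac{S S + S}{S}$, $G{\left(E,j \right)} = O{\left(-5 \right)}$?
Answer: $-1 - 4 i \sqrt{70} \approx -1.0 - 33.466 i$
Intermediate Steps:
$G{\left(E,j \right)} = -4$
$Q{\left(S \right)} = \frac{S + S^{2}}{S}$ ($Q{\left(S \right)} = \frac{S^{2} + S}{S} = \frac{S + S^{2}}{S}$)
$A = i \sqrt{70}$ ($A = \sqrt{-70} = i \sqrt{70} \approx 8.3666 i$)
$G{\left(4,-1 \right)} A + Q{\left(-2 \right)} = - 4 i \sqrt{70} + \left(1 - 2\right) = - 4 i \sqrt{70} - 1 = -1 - 4 i \sqrt{70}$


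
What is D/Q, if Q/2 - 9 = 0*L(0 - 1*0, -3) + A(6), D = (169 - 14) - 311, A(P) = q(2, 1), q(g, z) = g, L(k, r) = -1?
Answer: -78/11 ≈ -7.0909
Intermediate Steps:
A(P) = 2
D = -156 (D = 155 - 311 = -156)
Q = 22 (Q = 18 + 2*(0*(-1) + 2) = 18 + 2*(0 + 2) = 18 + 2*2 = 18 + 4 = 22)
D/Q = -156/22 = -156*1/22 = -78/11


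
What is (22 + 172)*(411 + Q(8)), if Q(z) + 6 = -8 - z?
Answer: 75466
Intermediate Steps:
Q(z) = -14 - z (Q(z) = -6 + (-8 - z) = -14 - z)
(22 + 172)*(411 + Q(8)) = (22 + 172)*(411 + (-14 - 1*8)) = 194*(411 + (-14 - 8)) = 194*(411 - 22) = 194*389 = 75466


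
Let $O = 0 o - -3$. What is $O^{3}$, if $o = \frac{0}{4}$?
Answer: $27$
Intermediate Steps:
$o = 0$ ($o = 0 \cdot \frac{1}{4} = 0$)
$O = 3$ ($O = 0 \cdot 0 - -3 = 0 + 3 = 3$)
$O^{3} = 3^{3} = 27$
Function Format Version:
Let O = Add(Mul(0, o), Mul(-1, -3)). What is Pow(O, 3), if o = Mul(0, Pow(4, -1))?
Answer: 27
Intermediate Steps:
o = 0 (o = Mul(0, Rational(1, 4)) = 0)
O = 3 (O = Add(Mul(0, 0), Mul(-1, -3)) = Add(0, 3) = 3)
Pow(O, 3) = Pow(3, 3) = 27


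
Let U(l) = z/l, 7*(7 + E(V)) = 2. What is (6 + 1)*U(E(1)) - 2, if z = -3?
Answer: 53/47 ≈ 1.1277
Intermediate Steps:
E(V) = -47/7 (E(V) = -7 + (1/7)*2 = -7 + 2/7 = -47/7)
U(l) = -3/l
(6 + 1)*U(E(1)) - 2 = (6 + 1)*(-3/(-47/7)) - 2 = 7*(-3*(-7/47)) - 2 = 7*(21/47) - 2 = 147/47 - 2 = 53/47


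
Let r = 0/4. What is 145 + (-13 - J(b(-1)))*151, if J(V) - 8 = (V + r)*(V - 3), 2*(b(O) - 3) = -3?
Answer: -10745/4 ≈ -2686.3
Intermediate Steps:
r = 0 (r = 0*(¼) = 0)
b(O) = 3/2 (b(O) = 3 + (½)*(-3) = 3 - 3/2 = 3/2)
J(V) = 8 + V*(-3 + V) (J(V) = 8 + (V + 0)*(V - 3) = 8 + V*(-3 + V))
145 + (-13 - J(b(-1)))*151 = 145 + (-13 - (8 + (3/2)² - 3*3/2))*151 = 145 + (-13 - (8 + 9/4 - 9/2))*151 = 145 + (-13 - 1*23/4)*151 = 145 + (-13 - 23/4)*151 = 145 - 75/4*151 = 145 - 11325/4 = -10745/4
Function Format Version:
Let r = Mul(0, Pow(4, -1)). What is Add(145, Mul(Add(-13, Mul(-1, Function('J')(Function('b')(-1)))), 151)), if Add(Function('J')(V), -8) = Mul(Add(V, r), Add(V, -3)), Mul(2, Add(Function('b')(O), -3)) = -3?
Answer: Rational(-10745, 4) ≈ -2686.3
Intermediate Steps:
r = 0 (r = Mul(0, Rational(1, 4)) = 0)
Function('b')(O) = Rational(3, 2) (Function('b')(O) = Add(3, Mul(Rational(1, 2), -3)) = Add(3, Rational(-3, 2)) = Rational(3, 2))
Function('J')(V) = Add(8, Mul(V, Add(-3, V))) (Function('J')(V) = Add(8, Mul(Add(V, 0), Add(V, -3))) = Add(8, Mul(V, Add(-3, V))))
Add(145, Mul(Add(-13, Mul(-1, Function('J')(Function('b')(-1)))), 151)) = Add(145, Mul(Add(-13, Mul(-1, Add(8, Pow(Rational(3, 2), 2), Mul(-3, Rational(3, 2))))), 151)) = Add(145, Mul(Add(-13, Mul(-1, Add(8, Rational(9, 4), Rational(-9, 2)))), 151)) = Add(145, Mul(Add(-13, Mul(-1, Rational(23, 4))), 151)) = Add(145, Mul(Add(-13, Rational(-23, 4)), 151)) = Add(145, Mul(Rational(-75, 4), 151)) = Add(145, Rational(-11325, 4)) = Rational(-10745, 4)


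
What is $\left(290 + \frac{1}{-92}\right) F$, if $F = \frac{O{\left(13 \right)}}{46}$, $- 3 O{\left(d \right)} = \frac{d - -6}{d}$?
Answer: $- \frac{168967}{55016} \approx -3.0712$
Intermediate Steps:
$O{\left(d \right)} = - \frac{6 + d}{3 d}$ ($O{\left(d \right)} = - \frac{\left(d - -6\right) \frac{1}{d}}{3} = - \frac{\left(d + 6\right) \frac{1}{d}}{3} = - \frac{\left(6 + d\right) \frac{1}{d}}{3} = - \frac{\frac{1}{d} \left(6 + d\right)}{3} = - \frac{6 + d}{3 d}$)
$F = - \frac{19}{1794}$ ($F = \frac{\frac{1}{3} \cdot \frac{1}{13} \left(-6 - 13\right)}{46} = \frac{1}{3} \cdot \frac{1}{13} \left(-6 - 13\right) \frac{1}{46} = \frac{1}{3} \cdot \frac{1}{13} \left(-19\right) \frac{1}{46} = \left(- \frac{19}{39}\right) \frac{1}{46} = - \frac{19}{1794} \approx -0.010591$)
$\left(290 + \frac{1}{-92}\right) F = \left(290 + \frac{1}{-92}\right) \left(- \frac{19}{1794}\right) = \left(290 - \frac{1}{92}\right) \left(- \frac{19}{1794}\right) = \frac{26679}{92} \left(- \frac{19}{1794}\right) = - \frac{168967}{55016}$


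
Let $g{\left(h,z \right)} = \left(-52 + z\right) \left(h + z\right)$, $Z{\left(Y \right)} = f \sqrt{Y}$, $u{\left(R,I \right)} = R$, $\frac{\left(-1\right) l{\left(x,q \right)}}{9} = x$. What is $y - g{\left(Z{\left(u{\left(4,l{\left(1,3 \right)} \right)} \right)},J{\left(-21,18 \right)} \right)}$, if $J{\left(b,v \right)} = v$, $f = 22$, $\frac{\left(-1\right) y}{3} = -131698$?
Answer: $397202$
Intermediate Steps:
$y = 395094$ ($y = \left(-3\right) \left(-131698\right) = 395094$)
$l{\left(x,q \right)} = - 9 x$
$Z{\left(Y \right)} = 22 \sqrt{Y}$
$y - g{\left(Z{\left(u{\left(4,l{\left(1,3 \right)} \right)} \right)},J{\left(-21,18 \right)} \right)} = 395094 - \left(18^{2} - 52 \cdot 22 \sqrt{4} - 936 + 22 \sqrt{4} \cdot 18\right) = 395094 - \left(324 - 52 \cdot 22 \cdot 2 - 936 + 22 \cdot 2 \cdot 18\right) = 395094 - \left(324 - 2288 - 936 + 44 \cdot 18\right) = 395094 - \left(324 - 2288 - 936 + 792\right) = 395094 - -2108 = 395094 + 2108 = 397202$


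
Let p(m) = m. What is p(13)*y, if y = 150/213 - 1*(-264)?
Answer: 244322/71 ≈ 3441.2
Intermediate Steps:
y = 18794/71 (y = 150*(1/213) + 264 = 50/71 + 264 = 18794/71 ≈ 264.70)
p(13)*y = 13*(18794/71) = 244322/71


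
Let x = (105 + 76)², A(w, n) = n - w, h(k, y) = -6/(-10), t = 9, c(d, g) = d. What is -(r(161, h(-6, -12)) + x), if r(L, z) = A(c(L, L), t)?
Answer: -32609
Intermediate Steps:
h(k, y) = ⅗ (h(k, y) = -6*(-⅒) = ⅗)
r(L, z) = 9 - L
x = 32761 (x = 181² = 32761)
-(r(161, h(-6, -12)) + x) = -((9 - 1*161) + 32761) = -((9 - 161) + 32761) = -(-152 + 32761) = -1*32609 = -32609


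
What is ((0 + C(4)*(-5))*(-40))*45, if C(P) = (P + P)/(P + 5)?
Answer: 8000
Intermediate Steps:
C(P) = 2*P/(5 + P) (C(P) = (2*P)/(5 + P) = 2*P/(5 + P))
((0 + C(4)*(-5))*(-40))*45 = ((0 + (2*4/(5 + 4))*(-5))*(-40))*45 = ((0 + (2*4/9)*(-5))*(-40))*45 = ((0 + (2*4*(⅑))*(-5))*(-40))*45 = ((0 + (8/9)*(-5))*(-40))*45 = ((0 - 40/9)*(-40))*45 = -40/9*(-40)*45 = (1600/9)*45 = 8000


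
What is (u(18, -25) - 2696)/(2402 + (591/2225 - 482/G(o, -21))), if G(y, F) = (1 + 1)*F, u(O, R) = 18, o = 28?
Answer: -62564775/56391043 ≈ -1.1095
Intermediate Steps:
G(y, F) = 2*F
(u(18, -25) - 2696)/(2402 + (591/2225 - 482/G(o, -21))) = (18 - 2696)/(2402 + (591/2225 - 482/(2*(-21)))) = -2678/(2402 + (591*(1/2225) - 482/(-42))) = -2678/(2402 + (591/2225 - 482*(-1/42))) = -2678/(2402 + (591/2225 + 241/21)) = -2678/(2402 + 548636/46725) = -2678/112782086/46725 = -2678*46725/112782086 = -62564775/56391043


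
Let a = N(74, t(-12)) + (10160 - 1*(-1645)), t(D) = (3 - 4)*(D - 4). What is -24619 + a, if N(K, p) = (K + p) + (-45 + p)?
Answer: -12753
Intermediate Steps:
t(D) = 4 - D (t(D) = -(-4 + D) = 4 - D)
N(K, p) = -45 + K + 2*p
a = 11866 (a = (-45 + 74 + 2*(4 - 1*(-12))) + (10160 - 1*(-1645)) = (-45 + 74 + 2*(4 + 12)) + (10160 + 1645) = (-45 + 74 + 2*16) + 11805 = (-45 + 74 + 32) + 11805 = 61 + 11805 = 11866)
-24619 + a = -24619 + 11866 = -12753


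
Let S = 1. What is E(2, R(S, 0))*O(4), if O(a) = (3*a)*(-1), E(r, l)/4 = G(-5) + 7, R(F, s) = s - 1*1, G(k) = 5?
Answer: -576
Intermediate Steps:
R(F, s) = -1 + s (R(F, s) = s - 1 = -1 + s)
E(r, l) = 48 (E(r, l) = 4*(5 + 7) = 4*12 = 48)
O(a) = -3*a
E(2, R(S, 0))*O(4) = 48*(-3*4) = 48*(-12) = -576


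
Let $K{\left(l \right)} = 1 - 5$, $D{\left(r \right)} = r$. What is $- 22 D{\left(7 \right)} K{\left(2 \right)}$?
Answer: $616$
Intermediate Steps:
$K{\left(l \right)} = -4$ ($K{\left(l \right)} = 1 - 5 = -4$)
$- 22 D{\left(7 \right)} K{\left(2 \right)} = \left(-22\right) 7 \left(-4\right) = \left(-154\right) \left(-4\right) = 616$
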